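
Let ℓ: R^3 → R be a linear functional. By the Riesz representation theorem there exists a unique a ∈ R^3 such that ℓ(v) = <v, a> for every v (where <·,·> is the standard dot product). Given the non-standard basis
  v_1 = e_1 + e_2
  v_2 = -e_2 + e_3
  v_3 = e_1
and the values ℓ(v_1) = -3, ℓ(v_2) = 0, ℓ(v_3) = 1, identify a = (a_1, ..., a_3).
a = (1, -4, -4)

Write a = (a_1, ..., a_3) in the standard basis. For each basis vector v_i, ℓ(v_i) = <v_i, a> is a linear equation in the a_j's. Collect the n equations into a matrix system V a = ℓ, where row i of V is v_i (expressed in the standard basis). Since V is invertible (lower-triangular with 1s on the diagonal, up to permutation), solve by back-substitution:
  V =
[[1, 1, 0],
 [0, -1, 1],
 [1, 0, 0]]
  V a = (-3, 0, 1)
Solving gives a = (1, -4, -4).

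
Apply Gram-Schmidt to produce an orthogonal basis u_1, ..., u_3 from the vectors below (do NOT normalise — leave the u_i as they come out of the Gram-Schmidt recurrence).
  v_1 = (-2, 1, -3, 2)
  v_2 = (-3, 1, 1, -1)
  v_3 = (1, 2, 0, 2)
Orthogonal basis:
  u_1 = (-2, 1, -3, 2)
  u_2 = (-25/9, 8/9, 4/3, -11/9)
  u_3 = (67/106, 108/53, 56/53, 127/106)

Apply the Gram-Schmidt recurrence
  u_1 = v_1
  u_i = v_i − Σ_{j<i} ((v_i · u_j) / (u_j · u_j)) · u_j.

Step by step this gives:
  u_1 = (-2, 1, -3, 2)
  u_2 = (-25/9, 8/9, 4/3, -11/9)
  u_3 = (67/106, 108/53, 56/53, 127/106)

Orthogonality check:
  u_2 · u_1 = 0 (should be 0)
  u_3 · u_1 = 0 (should be 0)
  u_3 · u_2 = 0 (should be 0)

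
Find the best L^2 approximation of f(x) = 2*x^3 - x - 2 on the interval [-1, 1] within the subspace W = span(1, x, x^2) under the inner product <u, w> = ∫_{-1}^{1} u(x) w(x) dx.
g(x) = x/5 - 2

The best approximation g ∈ W is the orthogonal projection of f onto W. Writing g = a_0 + a_1 x + a_2 x^2, the coefficients solve the normal equations G · a = b where
  G_{ij} = <φ_i, φ_j> and b_i = <f, φ_i>, with φ_0 = 1, φ_1 = x, φ_2 = x^2.
G =
  [2, 0, 2/3]
  [0, 2/3, 0]
  [2/3, 0, 2/5],
b = (-4, 2/15, -4/3).
Solving gives a_0 = -2, a_1 = 1/5, a_2 = 0, so
  g(x) = x/5 - 2.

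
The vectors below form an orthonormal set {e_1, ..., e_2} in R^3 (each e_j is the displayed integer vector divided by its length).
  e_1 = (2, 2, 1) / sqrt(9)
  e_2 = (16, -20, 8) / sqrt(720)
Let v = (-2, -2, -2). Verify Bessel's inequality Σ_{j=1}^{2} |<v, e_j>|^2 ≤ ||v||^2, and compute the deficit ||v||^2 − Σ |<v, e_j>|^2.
Σ |<v, e_j>|^2 = 56/5; ||v||^2 = 12; deficit = 4/5

Write each e_j = u_j / sqrt(<u_j, u_j>) where u_j is the displayed integer vector. Then <v, e_j> = <v, u_j> / sqrt(<u_j, u_j>), so |<v, e_j>|^2 = <v, u_j>^2 / <u_j, u_j>.
Coefficients: <v, e_1> = -10/sqrt(9), <v, e_2> = -8/sqrt(720).
Square and sum: Σ |<v, e_j>|^2 = 56/5.
Compute ||v||^2 = v·v = 12.
Deficit = 12 − 56/5 = 4/5 ≥ 0, confirming Bessel's inequality. (The deficit equals ||v − Σ <v,e_j> e_j||^2, the squared distance from v to span{e_j}.)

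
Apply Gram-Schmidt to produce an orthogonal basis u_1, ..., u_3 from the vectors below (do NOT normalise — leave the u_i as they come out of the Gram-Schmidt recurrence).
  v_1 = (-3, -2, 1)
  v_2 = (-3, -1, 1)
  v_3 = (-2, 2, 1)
Orthogonal basis:
  u_1 = (-3, -2, 1)
  u_2 = (-3/7, 5/7, 1/7)
  u_3 = (1/10, 0, 3/10)

Apply the Gram-Schmidt recurrence
  u_1 = v_1
  u_i = v_i − Σ_{j<i} ((v_i · u_j) / (u_j · u_j)) · u_j.

Step by step this gives:
  u_1 = (-3, -2, 1)
  u_2 = (-3/7, 5/7, 1/7)
  u_3 = (1/10, 0, 3/10)

Orthogonality check:
  u_2 · u_1 = 0 (should be 0)
  u_3 · u_1 = 0 (should be 0)
  u_3 · u_2 = 0 (should be 0)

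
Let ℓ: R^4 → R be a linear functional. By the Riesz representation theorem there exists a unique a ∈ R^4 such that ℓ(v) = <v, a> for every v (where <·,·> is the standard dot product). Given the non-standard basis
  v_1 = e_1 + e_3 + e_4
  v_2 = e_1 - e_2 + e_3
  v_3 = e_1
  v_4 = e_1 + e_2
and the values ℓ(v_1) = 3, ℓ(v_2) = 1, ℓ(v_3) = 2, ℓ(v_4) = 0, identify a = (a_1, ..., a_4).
a = (2, -2, -3, 4)

Write a = (a_1, ..., a_4) in the standard basis. For each basis vector v_i, ℓ(v_i) = <v_i, a> is a linear equation in the a_j's. Collect the n equations into a matrix system V a = ℓ, where row i of V is v_i (expressed in the standard basis). Since V is invertible (lower-triangular with 1s on the diagonal, up to permutation), solve by back-substitution:
  V =
[[1, 0, 1, 1],
 [1, -1, 1, 0],
 [1, 0, 0, 0],
 [1, 1, 0, 0]]
  V a = (3, 1, 2, 0)
Solving gives a = (2, -2, -3, 4).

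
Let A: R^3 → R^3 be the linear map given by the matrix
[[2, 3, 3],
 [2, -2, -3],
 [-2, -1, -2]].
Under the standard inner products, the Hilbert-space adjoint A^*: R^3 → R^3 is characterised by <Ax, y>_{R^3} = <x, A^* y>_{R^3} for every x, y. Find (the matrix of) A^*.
A^* = A^T =
[[2, 2, -2],
 [3, -2, -1],
 [3, -3, -2]]

For real matrices with standard dot products, the defining identity <Ax, y> = <x, A^* y> gives (Ax)^T y = x^T (A^*) y, i.e. x^T A^T y = x^T (A^*) y. Since this holds for all x, y, we must have A^* = A^T. Therefore
A^* =
[[2, 2, -2],
 [3, -2, -1],
 [3, -3, -2]].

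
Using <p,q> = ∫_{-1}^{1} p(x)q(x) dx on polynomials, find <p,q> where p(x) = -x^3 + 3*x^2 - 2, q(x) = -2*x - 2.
<p,q> = 24/5

Expand the product: p(x)·q(x) = 2*x^4 - 4*x^3 - 6*x^2 + 4*x + 4.
∫_{-1}^{1} of each monomial x^k gives [2/(k+1) if k even, 0 if k odd]. Integrating term-by-term (or equivalently evaluating the antiderivative F(x) = 2*x^5/5 - x^4 - 2*x^3 + 2*x^2 + 4*x at the endpoints):
  F(1) − F(−1) = 17/5 − (-7/5) = 24/5.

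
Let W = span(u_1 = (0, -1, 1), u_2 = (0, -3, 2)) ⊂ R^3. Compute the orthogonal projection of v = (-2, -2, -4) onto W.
proj_W(v) = (0, -2, -4)

Set up U = [u_1 | ... | u_2] ∈ R^(3×2). The projector onto W = col(U) is P = U (U^T U)^(-1) U^T.
Compute U^T U =
  [2, 5]
  [5, 13],
and U^T v = (-2, -2).
Solve U^T U · c = U^T v for the coefficients: c = (-16, 6). The projection is proj_W(v) = U c.
Check: (v - proj_W(v)) · u_1 = 0  (should be 0).
Check: (v - proj_W(v)) · u_2 = 0  (should be 0).
Result: proj_W(v) = (0, -2, -4).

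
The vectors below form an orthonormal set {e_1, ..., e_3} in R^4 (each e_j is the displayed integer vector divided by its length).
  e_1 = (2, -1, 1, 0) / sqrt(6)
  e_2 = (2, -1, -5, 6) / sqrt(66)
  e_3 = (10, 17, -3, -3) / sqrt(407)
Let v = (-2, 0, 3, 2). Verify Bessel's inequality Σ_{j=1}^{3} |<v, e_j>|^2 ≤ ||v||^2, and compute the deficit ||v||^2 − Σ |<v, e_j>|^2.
Σ |<v, e_j>|^2 = 145/37; ||v||^2 = 17; deficit = 484/37

Write each e_j = u_j / sqrt(<u_j, u_j>) where u_j is the displayed integer vector. Then <v, e_j> = <v, u_j> / sqrt(<u_j, u_j>), so |<v, e_j>|^2 = <v, u_j>^2 / <u_j, u_j>.
Coefficients: <v, e_1> = -1/sqrt(6), <v, e_2> = -7/sqrt(66), <v, e_3> = -35/sqrt(407).
Square and sum: Σ |<v, e_j>|^2 = 145/37.
Compute ||v||^2 = v·v = 17.
Deficit = 17 − 145/37 = 484/37 ≥ 0, confirming Bessel's inequality. (The deficit equals ||v − Σ <v,e_j> e_j||^2, the squared distance from v to span{e_j}.)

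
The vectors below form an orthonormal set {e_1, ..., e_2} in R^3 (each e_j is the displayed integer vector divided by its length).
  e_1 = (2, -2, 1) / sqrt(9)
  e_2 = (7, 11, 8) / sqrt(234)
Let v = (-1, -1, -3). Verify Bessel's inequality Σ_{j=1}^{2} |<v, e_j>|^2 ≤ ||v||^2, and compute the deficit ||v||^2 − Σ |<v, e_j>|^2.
Σ |<v, e_j>|^2 = 111/13; ||v||^2 = 11; deficit = 32/13

Write each e_j = u_j / sqrt(<u_j, u_j>) where u_j is the displayed integer vector. Then <v, e_j> = <v, u_j> / sqrt(<u_j, u_j>), so |<v, e_j>|^2 = <v, u_j>^2 / <u_j, u_j>.
Coefficients: <v, e_1> = -3/sqrt(9), <v, e_2> = -42/sqrt(234).
Square and sum: Σ |<v, e_j>|^2 = 111/13.
Compute ||v||^2 = v·v = 11.
Deficit = 11 − 111/13 = 32/13 ≥ 0, confirming Bessel's inequality. (The deficit equals ||v − Σ <v,e_j> e_j||^2, the squared distance from v to span{e_j}.)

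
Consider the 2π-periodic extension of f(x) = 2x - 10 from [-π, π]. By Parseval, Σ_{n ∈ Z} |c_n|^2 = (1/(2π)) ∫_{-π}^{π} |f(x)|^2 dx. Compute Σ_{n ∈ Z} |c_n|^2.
Σ |c_n|^2 = 4π^2/3 + 100

Expand and integrate term by term over [-π, π]:
  ∫ (2x)^2 dx = 4·(2π^3/3); ∫ 2·2·(-10)·x dx = 0 (odd integrand); ∫ (-10)^2 dx = 100·2π.
So (1/(2π)) ∫_{-π}^{π} (2x - 10)^2 dx = 4π^2/3 + 100 = 4π^2/3 + 100.
Parseval ⇒ Σ |c_n|^2 = 4π^2/3 + 100.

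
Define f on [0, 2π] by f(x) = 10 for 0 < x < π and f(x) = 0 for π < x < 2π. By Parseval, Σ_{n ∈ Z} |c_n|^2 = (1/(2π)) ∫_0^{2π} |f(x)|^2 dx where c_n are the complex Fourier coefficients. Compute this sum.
Σ |c_n|^2 = 50

Parseval equates the L^2 energy of f (normalised by 1/(2π)) with the ℓ^2 sum of its Fourier coefficients: (1/(2π)) ∫_0^{2π} |f|^2 = Σ |c_n|^2.
Compute the left side: (1/(2π)) [∫_0^π 10^2 dx + ∫_π^{2π} 0^2 dx] = (1/(2π)) · (100π + 0π) = (100 + 0)/2 = 50.
So Σ_{n ∈ Z} |c_n|^2 = 50.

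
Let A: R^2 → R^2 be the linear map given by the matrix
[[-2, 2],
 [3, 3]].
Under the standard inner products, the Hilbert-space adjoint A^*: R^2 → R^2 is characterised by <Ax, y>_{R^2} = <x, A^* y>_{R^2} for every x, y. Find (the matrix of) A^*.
A^* = A^T =
[[-2, 3],
 [2, 3]]

For real matrices with standard dot products, the defining identity <Ax, y> = <x, A^* y> gives (Ax)^T y = x^T (A^*) y, i.e. x^T A^T y = x^T (A^*) y. Since this holds for all x, y, we must have A^* = A^T. Therefore
A^* =
[[-2, 3],
 [2, 3]].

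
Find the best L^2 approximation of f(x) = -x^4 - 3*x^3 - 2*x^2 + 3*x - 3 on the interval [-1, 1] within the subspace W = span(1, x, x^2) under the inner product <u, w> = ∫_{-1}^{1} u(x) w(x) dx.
g(x) = -20*x^2/7 + 6*x/5 - 102/35

The best approximation g ∈ W is the orthogonal projection of f onto W. Writing g = a_0 + a_1 x + a_2 x^2, the coefficients solve the normal equations G · a = b where
  G_{ij} = <φ_i, φ_j> and b_i = <f, φ_i>, with φ_0 = 1, φ_1 = x, φ_2 = x^2.
G =
  [2, 0, 2/3]
  [0, 2/3, 0]
  [2/3, 0, 2/5],
b = (-116/15, 4/5, -108/35).
Solving gives a_0 = -102/35, a_1 = 6/5, a_2 = -20/7, so
  g(x) = -20*x^2/7 + 6*x/5 - 102/35.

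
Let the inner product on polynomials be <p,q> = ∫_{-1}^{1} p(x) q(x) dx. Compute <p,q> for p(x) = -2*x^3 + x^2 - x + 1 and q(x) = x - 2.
<p,q> = -34/5

Expand the product: p(x)·q(x) = -2*x^4 + 5*x^3 - 3*x^2 + 3*x - 2.
∫_{-1}^{1} of each monomial x^k gives [2/(k+1) if k even, 0 if k odd]. Integrating term-by-term (or equivalently evaluating the antiderivative F(x) = -2*x^5/5 + 5*x^4/4 - x^3 + 3*x^2/2 - 2*x at the endpoints):
  F(1) − F(−1) = -13/20 − (123/20) = -34/5.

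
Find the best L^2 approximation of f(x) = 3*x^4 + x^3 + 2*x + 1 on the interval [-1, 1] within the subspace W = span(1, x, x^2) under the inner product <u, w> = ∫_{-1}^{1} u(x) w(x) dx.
g(x) = 18*x^2/7 + 13*x/5 + 26/35

The best approximation g ∈ W is the orthogonal projection of f onto W. Writing g = a_0 + a_1 x + a_2 x^2, the coefficients solve the normal equations G · a = b where
  G_{ij} = <φ_i, φ_j> and b_i = <f, φ_i>, with φ_0 = 1, φ_1 = x, φ_2 = x^2.
G =
  [2, 0, 2/3]
  [0, 2/3, 0]
  [2/3, 0, 2/5],
b = (16/5, 26/15, 32/21).
Solving gives a_0 = 26/35, a_1 = 13/5, a_2 = 18/7, so
  g(x) = 18*x^2/7 + 13*x/5 + 26/35.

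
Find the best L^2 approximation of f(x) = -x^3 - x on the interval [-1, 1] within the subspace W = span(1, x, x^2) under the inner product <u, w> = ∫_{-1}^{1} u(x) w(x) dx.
g(x) = -8*x/5

The best approximation g ∈ W is the orthogonal projection of f onto W. Writing g = a_0 + a_1 x + a_2 x^2, the coefficients solve the normal equations G · a = b where
  G_{ij} = <φ_i, φ_j> and b_i = <f, φ_i>, with φ_0 = 1, φ_1 = x, φ_2 = x^2.
G =
  [2, 0, 2/3]
  [0, 2/3, 0]
  [2/3, 0, 2/5],
b = (0, -16/15, 0).
Solving gives a_0 = 0, a_1 = -8/5, a_2 = 0, so
  g(x) = -8*x/5.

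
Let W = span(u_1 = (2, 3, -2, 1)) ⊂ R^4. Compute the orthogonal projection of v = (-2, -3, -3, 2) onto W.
proj_W(v) = (-5/9, -5/6, 5/9, -5/18)

Set up U = [u_1 | ... | u_1] ∈ R^(4×1). The projector onto W = col(U) is P = U (U^T U)^(-1) U^T.
Compute U^T U =
  [18],
and U^T v = (-5).
Solve U^T U · c = U^T v for the coefficients: c = (-5/18). The projection is proj_W(v) = U c.
Check: (v - proj_W(v)) · u_1 = 0  (should be 0).
Result: proj_W(v) = (-5/9, -5/6, 5/9, -5/18).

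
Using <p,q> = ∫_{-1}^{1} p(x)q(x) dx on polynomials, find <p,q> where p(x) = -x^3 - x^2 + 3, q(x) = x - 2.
<p,q> = -166/15

Expand the product: p(x)·q(x) = -x^4 + x^3 + 2*x^2 + 3*x - 6.
∫_{-1}^{1} of each monomial x^k gives [2/(k+1) if k even, 0 if k odd]. Integrating term-by-term (or equivalently evaluating the antiderivative F(x) = -x^5/5 + x^4/4 + 2*x^3/3 + 3*x^2/2 - 6*x at the endpoints):
  F(1) − F(−1) = -227/60 − (437/60) = -166/15.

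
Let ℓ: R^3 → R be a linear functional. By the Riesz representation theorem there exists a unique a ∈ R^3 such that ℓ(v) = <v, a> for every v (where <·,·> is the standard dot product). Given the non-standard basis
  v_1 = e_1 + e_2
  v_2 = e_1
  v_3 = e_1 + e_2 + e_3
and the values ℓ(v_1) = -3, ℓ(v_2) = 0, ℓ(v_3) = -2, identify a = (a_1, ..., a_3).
a = (0, -3, 1)

Write a = (a_1, ..., a_3) in the standard basis. For each basis vector v_i, ℓ(v_i) = <v_i, a> is a linear equation in the a_j's. Collect the n equations into a matrix system V a = ℓ, where row i of V is v_i (expressed in the standard basis). Since V is invertible (lower-triangular with 1s on the diagonal, up to permutation), solve by back-substitution:
  V =
[[1, 1, 0],
 [1, 0, 0],
 [1, 1, 1]]
  V a = (-3, 0, -2)
Solving gives a = (0, -3, 1).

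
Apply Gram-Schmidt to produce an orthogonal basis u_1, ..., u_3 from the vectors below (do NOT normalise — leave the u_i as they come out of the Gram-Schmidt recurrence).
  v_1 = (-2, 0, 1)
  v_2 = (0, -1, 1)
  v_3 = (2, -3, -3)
Orthogonal basis:
  u_1 = (-2, 0, 1)
  u_2 = (2/5, -1, 4/5)
  u_3 = (-10/9, -20/9, -20/9)

Apply the Gram-Schmidt recurrence
  u_1 = v_1
  u_i = v_i − Σ_{j<i} ((v_i · u_j) / (u_j · u_j)) · u_j.

Step by step this gives:
  u_1 = (-2, 0, 1)
  u_2 = (2/5, -1, 4/5)
  u_3 = (-10/9, -20/9, -20/9)

Orthogonality check:
  u_2 · u_1 = 0 (should be 0)
  u_3 · u_1 = 0 (should be 0)
  u_3 · u_2 = 0 (should be 0)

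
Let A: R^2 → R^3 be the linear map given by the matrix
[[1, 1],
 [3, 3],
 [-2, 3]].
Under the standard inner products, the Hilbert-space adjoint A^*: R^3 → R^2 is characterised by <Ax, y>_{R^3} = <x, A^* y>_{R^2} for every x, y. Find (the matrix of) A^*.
A^* = A^T =
[[1, 3, -2],
 [1, 3, 3]]

For real matrices with standard dot products, the defining identity <Ax, y> = <x, A^* y> gives (Ax)^T y = x^T (A^*) y, i.e. x^T A^T y = x^T (A^*) y. Since this holds for all x, y, we must have A^* = A^T. Therefore
A^* =
[[1, 3, -2],
 [1, 3, 3]].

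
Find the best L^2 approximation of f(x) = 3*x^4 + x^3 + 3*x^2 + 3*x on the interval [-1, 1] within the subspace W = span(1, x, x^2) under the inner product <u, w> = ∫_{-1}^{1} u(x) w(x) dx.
g(x) = 39*x^2/7 + 18*x/5 - 9/35

The best approximation g ∈ W is the orthogonal projection of f onto W. Writing g = a_0 + a_1 x + a_2 x^2, the coefficients solve the normal equations G · a = b where
  G_{ij} = <φ_i, φ_j> and b_i = <f, φ_i>, with φ_0 = 1, φ_1 = x, φ_2 = x^2.
G =
  [2, 0, 2/3]
  [0, 2/3, 0]
  [2/3, 0, 2/5],
b = (16/5, 12/5, 72/35).
Solving gives a_0 = -9/35, a_1 = 18/5, a_2 = 39/7, so
  g(x) = 39*x^2/7 + 18*x/5 - 9/35.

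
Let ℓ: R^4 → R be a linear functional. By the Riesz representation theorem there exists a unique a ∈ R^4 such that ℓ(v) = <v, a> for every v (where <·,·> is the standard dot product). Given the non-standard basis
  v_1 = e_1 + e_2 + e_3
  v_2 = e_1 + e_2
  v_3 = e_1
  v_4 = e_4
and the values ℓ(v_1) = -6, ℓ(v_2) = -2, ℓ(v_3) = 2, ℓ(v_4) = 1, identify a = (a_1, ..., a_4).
a = (2, -4, -4, 1)

Write a = (a_1, ..., a_4) in the standard basis. For each basis vector v_i, ℓ(v_i) = <v_i, a> is a linear equation in the a_j's. Collect the n equations into a matrix system V a = ℓ, where row i of V is v_i (expressed in the standard basis). Since V is invertible (lower-triangular with 1s on the diagonal, up to permutation), solve by back-substitution:
  V =
[[1, 1, 1, 0],
 [1, 1, 0, 0],
 [1, 0, 0, 0],
 [0, 0, 0, 1]]
  V a = (-6, -2, 2, 1)
Solving gives a = (2, -4, -4, 1).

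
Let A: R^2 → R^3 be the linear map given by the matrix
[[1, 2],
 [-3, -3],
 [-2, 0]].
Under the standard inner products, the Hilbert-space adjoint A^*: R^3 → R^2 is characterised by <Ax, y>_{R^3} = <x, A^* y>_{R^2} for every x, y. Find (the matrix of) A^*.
A^* = A^T =
[[1, -3, -2],
 [2, -3, 0]]

For real matrices with standard dot products, the defining identity <Ax, y> = <x, A^* y> gives (Ax)^T y = x^T (A^*) y, i.e. x^T A^T y = x^T (A^*) y. Since this holds for all x, y, we must have A^* = A^T. Therefore
A^* =
[[1, -3, -2],
 [2, -3, 0]].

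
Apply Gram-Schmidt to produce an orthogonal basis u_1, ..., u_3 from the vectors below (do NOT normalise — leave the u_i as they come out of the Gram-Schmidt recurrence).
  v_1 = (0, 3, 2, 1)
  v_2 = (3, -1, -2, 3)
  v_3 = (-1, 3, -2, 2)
Orthogonal basis:
  u_1 = (0, 3, 2, 1)
  u_2 = (3, -1/7, -10/7, 23/7)
  u_3 = (-31/17, 157/102, -133/51, 61/102)

Apply the Gram-Schmidt recurrence
  u_1 = v_1
  u_i = v_i − Σ_{j<i} ((v_i · u_j) / (u_j · u_j)) · u_j.

Step by step this gives:
  u_1 = (0, 3, 2, 1)
  u_2 = (3, -1/7, -10/7, 23/7)
  u_3 = (-31/17, 157/102, -133/51, 61/102)

Orthogonality check:
  u_2 · u_1 = 0 (should be 0)
  u_3 · u_1 = 0 (should be 0)
  u_3 · u_2 = 0 (should be 0)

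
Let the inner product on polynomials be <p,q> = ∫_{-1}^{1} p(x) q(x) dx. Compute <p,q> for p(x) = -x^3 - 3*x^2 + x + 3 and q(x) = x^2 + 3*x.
<p,q> = 8/5

Expand the product: p(x)·q(x) = -x^5 - 6*x^4 - 8*x^3 + 6*x^2 + 9*x.
∫_{-1}^{1} of each monomial x^k gives [2/(k+1) if k even, 0 if k odd]. Integrating term-by-term (or equivalently evaluating the antiderivative F(x) = -x^6/6 - 6*x^5/5 - 2*x^4 + 2*x^3 + 9*x^2/2 at the endpoints):
  F(1) − F(−1) = 47/15 − (23/15) = 8/5.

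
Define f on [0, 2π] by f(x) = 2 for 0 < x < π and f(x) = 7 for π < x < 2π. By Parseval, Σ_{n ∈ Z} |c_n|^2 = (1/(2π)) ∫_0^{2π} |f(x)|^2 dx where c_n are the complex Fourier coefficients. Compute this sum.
Σ |c_n|^2 = 53/2

Parseval equates the L^2 energy of f (normalised by 1/(2π)) with the ℓ^2 sum of its Fourier coefficients: (1/(2π)) ∫_0^{2π} |f|^2 = Σ |c_n|^2.
Compute the left side: (1/(2π)) [∫_0^π 2^2 dx + ∫_π^{2π} 7^2 dx] = (1/(2π)) · (4π + 49π) = (4 + 49)/2 = 53/2.
So Σ_{n ∈ Z} |c_n|^2 = 53/2.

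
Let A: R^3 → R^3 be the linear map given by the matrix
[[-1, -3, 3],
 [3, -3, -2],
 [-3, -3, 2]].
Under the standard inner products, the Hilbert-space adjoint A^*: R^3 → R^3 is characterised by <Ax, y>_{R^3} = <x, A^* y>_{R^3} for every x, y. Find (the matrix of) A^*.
A^* = A^T =
[[-1, 3, -3],
 [-3, -3, -3],
 [3, -2, 2]]

For real matrices with standard dot products, the defining identity <Ax, y> = <x, A^* y> gives (Ax)^T y = x^T (A^*) y, i.e. x^T A^T y = x^T (A^*) y. Since this holds for all x, y, we must have A^* = A^T. Therefore
A^* =
[[-1, 3, -3],
 [-3, -3, -3],
 [3, -2, 2]].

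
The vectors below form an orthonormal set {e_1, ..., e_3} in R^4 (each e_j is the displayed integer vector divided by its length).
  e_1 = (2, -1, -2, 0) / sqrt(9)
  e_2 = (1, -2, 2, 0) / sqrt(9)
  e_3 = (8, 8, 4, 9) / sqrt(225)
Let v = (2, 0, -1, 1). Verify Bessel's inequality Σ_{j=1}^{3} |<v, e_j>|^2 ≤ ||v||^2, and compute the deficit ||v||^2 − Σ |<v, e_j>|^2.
Σ |<v, e_j>|^2 = 149/25; ||v||^2 = 6; deficit = 1/25

Write each e_j = u_j / sqrt(<u_j, u_j>) where u_j is the displayed integer vector. Then <v, e_j> = <v, u_j> / sqrt(<u_j, u_j>), so |<v, e_j>|^2 = <v, u_j>^2 / <u_j, u_j>.
Coefficients: <v, e_1> = 6/sqrt(9), <v, e_2> = 0/sqrt(9), <v, e_3> = 21/sqrt(225).
Square and sum: Σ |<v, e_j>|^2 = 149/25.
Compute ||v||^2 = v·v = 6.
Deficit = 6 − 149/25 = 1/25 ≥ 0, confirming Bessel's inequality. (The deficit equals ||v − Σ <v,e_j> e_j||^2, the squared distance from v to span{e_j}.)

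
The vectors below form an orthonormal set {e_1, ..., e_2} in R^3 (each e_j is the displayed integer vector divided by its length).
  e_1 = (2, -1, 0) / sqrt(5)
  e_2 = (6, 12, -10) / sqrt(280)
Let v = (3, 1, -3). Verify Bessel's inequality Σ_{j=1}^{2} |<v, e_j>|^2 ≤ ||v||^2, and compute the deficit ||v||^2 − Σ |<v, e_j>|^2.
Σ |<v, e_j>|^2 = 125/7; ||v||^2 = 19; deficit = 8/7

Write each e_j = u_j / sqrt(<u_j, u_j>) where u_j is the displayed integer vector. Then <v, e_j> = <v, u_j> / sqrt(<u_j, u_j>), so |<v, e_j>|^2 = <v, u_j>^2 / <u_j, u_j>.
Coefficients: <v, e_1> = 5/sqrt(5), <v, e_2> = 60/sqrt(280).
Square and sum: Σ |<v, e_j>|^2 = 125/7.
Compute ||v||^2 = v·v = 19.
Deficit = 19 − 125/7 = 8/7 ≥ 0, confirming Bessel's inequality. (The deficit equals ||v − Σ <v,e_j> e_j||^2, the squared distance from v to span{e_j}.)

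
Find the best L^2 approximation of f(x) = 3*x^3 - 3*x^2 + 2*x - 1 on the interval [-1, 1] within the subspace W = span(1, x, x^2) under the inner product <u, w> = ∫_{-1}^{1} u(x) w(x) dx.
g(x) = -3*x^2 + 19*x/5 - 1

The best approximation g ∈ W is the orthogonal projection of f onto W. Writing g = a_0 + a_1 x + a_2 x^2, the coefficients solve the normal equations G · a = b where
  G_{ij} = <φ_i, φ_j> and b_i = <f, φ_i>, with φ_0 = 1, φ_1 = x, φ_2 = x^2.
G =
  [2, 0, 2/3]
  [0, 2/3, 0]
  [2/3, 0, 2/5],
b = (-4, 38/15, -28/15).
Solving gives a_0 = -1, a_1 = 19/5, a_2 = -3, so
  g(x) = -3*x^2 + 19*x/5 - 1.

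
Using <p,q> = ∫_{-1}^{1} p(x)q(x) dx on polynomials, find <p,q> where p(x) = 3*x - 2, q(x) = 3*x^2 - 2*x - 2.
<p,q> = 0

Expand the product: p(x)·q(x) = 9*x^3 - 12*x^2 - 2*x + 4.
∫_{-1}^{1} of each monomial x^k gives [2/(k+1) if k even, 0 if k odd]. Integrating term-by-term (or equivalently evaluating the antiderivative F(x) = 9*x^4/4 - 4*x^3 - x^2 + 4*x at the endpoints):
  F(1) − F(−1) = 5/4 − (5/4) = 0.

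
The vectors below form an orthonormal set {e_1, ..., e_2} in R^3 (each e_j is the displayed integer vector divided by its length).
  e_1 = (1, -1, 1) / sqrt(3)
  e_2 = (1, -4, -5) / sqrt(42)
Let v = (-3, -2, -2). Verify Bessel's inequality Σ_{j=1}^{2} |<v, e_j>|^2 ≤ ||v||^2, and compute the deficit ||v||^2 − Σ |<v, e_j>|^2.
Σ |<v, e_j>|^2 = 117/14; ||v||^2 = 17; deficit = 121/14

Write each e_j = u_j / sqrt(<u_j, u_j>) where u_j is the displayed integer vector. Then <v, e_j> = <v, u_j> / sqrt(<u_j, u_j>), so |<v, e_j>|^2 = <v, u_j>^2 / <u_j, u_j>.
Coefficients: <v, e_1> = -3/sqrt(3), <v, e_2> = 15/sqrt(42).
Square and sum: Σ |<v, e_j>|^2 = 117/14.
Compute ||v||^2 = v·v = 17.
Deficit = 17 − 117/14 = 121/14 ≥ 0, confirming Bessel's inequality. (The deficit equals ||v − Σ <v,e_j> e_j||^2, the squared distance from v to span{e_j}.)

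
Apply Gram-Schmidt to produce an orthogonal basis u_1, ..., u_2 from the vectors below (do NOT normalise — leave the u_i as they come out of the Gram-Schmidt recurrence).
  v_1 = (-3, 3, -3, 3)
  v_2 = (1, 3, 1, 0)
Orthogonal basis:
  u_1 = (-3, 3, -3, 3)
  u_2 = (5/4, 11/4, 5/4, -1/4)

Apply the Gram-Schmidt recurrence
  u_1 = v_1
  u_i = v_i − Σ_{j<i} ((v_i · u_j) / (u_j · u_j)) · u_j.

Step by step this gives:
  u_1 = (-3, 3, -3, 3)
  u_2 = (5/4, 11/4, 5/4, -1/4)

Orthogonality check:
  u_2 · u_1 = 0 (should be 0)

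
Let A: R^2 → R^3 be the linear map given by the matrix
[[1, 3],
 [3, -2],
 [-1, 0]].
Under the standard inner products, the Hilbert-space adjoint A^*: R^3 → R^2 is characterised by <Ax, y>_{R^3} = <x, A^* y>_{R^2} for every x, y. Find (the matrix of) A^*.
A^* = A^T =
[[1, 3, -1],
 [3, -2, 0]]

For real matrices with standard dot products, the defining identity <Ax, y> = <x, A^* y> gives (Ax)^T y = x^T (A^*) y, i.e. x^T A^T y = x^T (A^*) y. Since this holds for all x, y, we must have A^* = A^T. Therefore
A^* =
[[1, 3, -1],
 [3, -2, 0]].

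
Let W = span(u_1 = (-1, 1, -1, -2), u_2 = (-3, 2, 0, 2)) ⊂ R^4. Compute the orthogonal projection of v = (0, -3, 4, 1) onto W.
proj_W(v) = (103/59, -187/118, 149/118, 130/59)

Set up U = [u_1 | ... | u_2] ∈ R^(4×2). The projector onto W = col(U) is P = U (U^T U)^(-1) U^T.
Compute U^T U =
  [7, 1]
  [1, 17],
and U^T v = (-9, -4).
Solve U^T U · c = U^T v for the coefficients: c = (-149/118, -19/118). The projection is proj_W(v) = U c.
Check: (v - proj_W(v)) · u_1 = 0  (should be 0).
Check: (v - proj_W(v)) · u_2 = 0  (should be 0).
Result: proj_W(v) = (103/59, -187/118, 149/118, 130/59).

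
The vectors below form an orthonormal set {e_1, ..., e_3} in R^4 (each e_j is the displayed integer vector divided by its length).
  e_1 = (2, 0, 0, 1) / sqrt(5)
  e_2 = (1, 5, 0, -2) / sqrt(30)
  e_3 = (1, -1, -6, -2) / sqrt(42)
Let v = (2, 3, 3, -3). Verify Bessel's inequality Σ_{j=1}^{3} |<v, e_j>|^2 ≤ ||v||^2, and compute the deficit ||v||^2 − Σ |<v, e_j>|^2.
Σ |<v, e_j>|^2 = 153/7; ||v||^2 = 31; deficit = 64/7

Write each e_j = u_j / sqrt(<u_j, u_j>) where u_j is the displayed integer vector. Then <v, e_j> = <v, u_j> / sqrt(<u_j, u_j>), so |<v, e_j>|^2 = <v, u_j>^2 / <u_j, u_j>.
Coefficients: <v, e_1> = 1/sqrt(5), <v, e_2> = 23/sqrt(30), <v, e_3> = -13/sqrt(42).
Square and sum: Σ |<v, e_j>|^2 = 153/7.
Compute ||v||^2 = v·v = 31.
Deficit = 31 − 153/7 = 64/7 ≥ 0, confirming Bessel's inequality. (The deficit equals ||v − Σ <v,e_j> e_j||^2, the squared distance from v to span{e_j}.)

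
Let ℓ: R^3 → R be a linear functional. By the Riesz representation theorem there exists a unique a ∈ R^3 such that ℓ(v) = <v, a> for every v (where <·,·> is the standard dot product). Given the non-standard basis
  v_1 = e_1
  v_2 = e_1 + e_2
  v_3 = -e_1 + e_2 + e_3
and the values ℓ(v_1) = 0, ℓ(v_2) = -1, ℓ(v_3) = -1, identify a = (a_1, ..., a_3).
a = (0, -1, 0)

Write a = (a_1, ..., a_3) in the standard basis. For each basis vector v_i, ℓ(v_i) = <v_i, a> is a linear equation in the a_j's. Collect the n equations into a matrix system V a = ℓ, where row i of V is v_i (expressed in the standard basis). Since V is invertible (lower-triangular with 1s on the diagonal, up to permutation), solve by back-substitution:
  V =
[[1, 0, 0],
 [1, 1, 0],
 [-1, 1, 1]]
  V a = (0, -1, -1)
Solving gives a = (0, -1, 0).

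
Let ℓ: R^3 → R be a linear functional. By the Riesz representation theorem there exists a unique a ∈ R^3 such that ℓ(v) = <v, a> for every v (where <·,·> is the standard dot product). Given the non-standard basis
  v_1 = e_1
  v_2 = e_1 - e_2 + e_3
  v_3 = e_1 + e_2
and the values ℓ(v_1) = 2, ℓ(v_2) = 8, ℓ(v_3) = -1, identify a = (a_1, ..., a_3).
a = (2, -3, 3)

Write a = (a_1, ..., a_3) in the standard basis. For each basis vector v_i, ℓ(v_i) = <v_i, a> is a linear equation in the a_j's. Collect the n equations into a matrix system V a = ℓ, where row i of V is v_i (expressed in the standard basis). Since V is invertible (lower-triangular with 1s on the diagonal, up to permutation), solve by back-substitution:
  V =
[[1, 0, 0],
 [1, -1, 1],
 [1, 1, 0]]
  V a = (2, 8, -1)
Solving gives a = (2, -3, 3).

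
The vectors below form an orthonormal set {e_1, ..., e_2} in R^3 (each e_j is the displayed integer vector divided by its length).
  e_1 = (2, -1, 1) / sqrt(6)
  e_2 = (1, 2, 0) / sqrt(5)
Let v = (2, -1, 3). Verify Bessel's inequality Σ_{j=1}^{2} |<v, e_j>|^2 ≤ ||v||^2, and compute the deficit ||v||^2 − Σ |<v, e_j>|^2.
Σ |<v, e_j>|^2 = 32/3; ||v||^2 = 14; deficit = 10/3

Write each e_j = u_j / sqrt(<u_j, u_j>) where u_j is the displayed integer vector. Then <v, e_j> = <v, u_j> / sqrt(<u_j, u_j>), so |<v, e_j>|^2 = <v, u_j>^2 / <u_j, u_j>.
Coefficients: <v, e_1> = 8/sqrt(6), <v, e_2> = 0/sqrt(5).
Square and sum: Σ |<v, e_j>|^2 = 32/3.
Compute ||v||^2 = v·v = 14.
Deficit = 14 − 32/3 = 10/3 ≥ 0, confirming Bessel's inequality. (The deficit equals ||v − Σ <v,e_j> e_j||^2, the squared distance from v to span{e_j}.)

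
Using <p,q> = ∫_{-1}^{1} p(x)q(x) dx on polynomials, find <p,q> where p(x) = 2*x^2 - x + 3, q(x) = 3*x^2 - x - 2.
<p,q> = -28/5

Expand the product: p(x)·q(x) = 6*x^4 - 5*x^3 + 6*x^2 - x - 6.
∫_{-1}^{1} of each monomial x^k gives [2/(k+1) if k even, 0 if k odd]. Integrating term-by-term (or equivalently evaluating the antiderivative F(x) = 6*x^5/5 - 5*x^4/4 + 2*x^3 - x^2/2 - 6*x at the endpoints):
  F(1) − F(−1) = -91/20 − (21/20) = -28/5.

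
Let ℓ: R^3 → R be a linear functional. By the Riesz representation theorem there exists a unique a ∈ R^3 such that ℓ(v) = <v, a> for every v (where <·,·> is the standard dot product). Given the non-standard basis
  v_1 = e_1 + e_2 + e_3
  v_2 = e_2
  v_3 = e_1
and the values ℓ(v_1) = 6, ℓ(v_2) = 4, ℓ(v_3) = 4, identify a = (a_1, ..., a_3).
a = (4, 4, -2)

Write a = (a_1, ..., a_3) in the standard basis. For each basis vector v_i, ℓ(v_i) = <v_i, a> is a linear equation in the a_j's. Collect the n equations into a matrix system V a = ℓ, where row i of V is v_i (expressed in the standard basis). Since V is invertible (lower-triangular with 1s on the diagonal, up to permutation), solve by back-substitution:
  V =
[[1, 1, 1],
 [0, 1, 0],
 [1, 0, 0]]
  V a = (6, 4, 4)
Solving gives a = (4, 4, -2).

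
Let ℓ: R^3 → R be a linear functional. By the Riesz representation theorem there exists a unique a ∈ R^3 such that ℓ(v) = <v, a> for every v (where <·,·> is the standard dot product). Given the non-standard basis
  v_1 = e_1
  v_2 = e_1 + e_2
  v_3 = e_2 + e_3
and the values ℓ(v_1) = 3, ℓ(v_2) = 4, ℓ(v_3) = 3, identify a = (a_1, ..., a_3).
a = (3, 1, 2)

Write a = (a_1, ..., a_3) in the standard basis. For each basis vector v_i, ℓ(v_i) = <v_i, a> is a linear equation in the a_j's. Collect the n equations into a matrix system V a = ℓ, where row i of V is v_i (expressed in the standard basis). Since V is invertible (lower-triangular with 1s on the diagonal, up to permutation), solve by back-substitution:
  V =
[[1, 0, 0],
 [1, 1, 0],
 [0, 1, 1]]
  V a = (3, 4, 3)
Solving gives a = (3, 1, 2).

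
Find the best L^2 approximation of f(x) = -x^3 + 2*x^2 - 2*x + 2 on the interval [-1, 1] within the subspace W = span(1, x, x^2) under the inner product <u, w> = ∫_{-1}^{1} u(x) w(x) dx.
g(x) = 2*x^2 - 13*x/5 + 2

The best approximation g ∈ W is the orthogonal projection of f onto W. Writing g = a_0 + a_1 x + a_2 x^2, the coefficients solve the normal equations G · a = b where
  G_{ij} = <φ_i, φ_j> and b_i = <f, φ_i>, with φ_0 = 1, φ_1 = x, φ_2 = x^2.
G =
  [2, 0, 2/3]
  [0, 2/3, 0]
  [2/3, 0, 2/5],
b = (16/3, -26/15, 32/15).
Solving gives a_0 = 2, a_1 = -13/5, a_2 = 2, so
  g(x) = 2*x^2 - 13*x/5 + 2.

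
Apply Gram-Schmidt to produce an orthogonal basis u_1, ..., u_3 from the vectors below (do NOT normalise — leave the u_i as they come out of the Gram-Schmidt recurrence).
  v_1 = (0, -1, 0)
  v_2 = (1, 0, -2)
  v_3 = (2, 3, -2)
Orthogonal basis:
  u_1 = (0, -1, 0)
  u_2 = (1, 0, -2)
  u_3 = (4/5, 0, 2/5)

Apply the Gram-Schmidt recurrence
  u_1 = v_1
  u_i = v_i − Σ_{j<i} ((v_i · u_j) / (u_j · u_j)) · u_j.

Step by step this gives:
  u_1 = (0, -1, 0)
  u_2 = (1, 0, -2)
  u_3 = (4/5, 0, 2/5)

Orthogonality check:
  u_2 · u_1 = 0 (should be 0)
  u_3 · u_1 = 0 (should be 0)
  u_3 · u_2 = 0 (should be 0)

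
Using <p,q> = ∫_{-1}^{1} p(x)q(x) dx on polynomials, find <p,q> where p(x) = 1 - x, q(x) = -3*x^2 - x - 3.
<p,q> = -22/3

Expand the product: p(x)·q(x) = 3*x^3 - 2*x^2 + 2*x - 3.
∫_{-1}^{1} of each monomial x^k gives [2/(k+1) if k even, 0 if k odd]. Integrating term-by-term (or equivalently evaluating the antiderivative F(x) = 3*x^4/4 - 2*x^3/3 + x^2 - 3*x at the endpoints):
  F(1) − F(−1) = -23/12 − (65/12) = -22/3.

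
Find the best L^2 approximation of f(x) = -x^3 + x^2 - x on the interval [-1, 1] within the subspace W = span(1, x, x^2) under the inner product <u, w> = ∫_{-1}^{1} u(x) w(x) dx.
g(x) = x^2 - 8*x/5

The best approximation g ∈ W is the orthogonal projection of f onto W. Writing g = a_0 + a_1 x + a_2 x^2, the coefficients solve the normal equations G · a = b where
  G_{ij} = <φ_i, φ_j> and b_i = <f, φ_i>, with φ_0 = 1, φ_1 = x, φ_2 = x^2.
G =
  [2, 0, 2/3]
  [0, 2/3, 0]
  [2/3, 0, 2/5],
b = (2/3, -16/15, 2/5).
Solving gives a_0 = 0, a_1 = -8/5, a_2 = 1, so
  g(x) = x^2 - 8*x/5.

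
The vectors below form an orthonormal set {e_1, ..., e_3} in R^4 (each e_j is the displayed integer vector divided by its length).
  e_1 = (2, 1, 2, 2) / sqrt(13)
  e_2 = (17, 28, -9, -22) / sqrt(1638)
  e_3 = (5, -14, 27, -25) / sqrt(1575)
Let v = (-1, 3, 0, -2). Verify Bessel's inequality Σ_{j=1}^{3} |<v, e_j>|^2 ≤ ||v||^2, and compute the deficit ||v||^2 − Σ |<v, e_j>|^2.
Σ |<v, e_j>|^2 = 411/50; ||v||^2 = 14; deficit = 289/50

Write each e_j = u_j / sqrt(<u_j, u_j>) where u_j is the displayed integer vector. Then <v, e_j> = <v, u_j> / sqrt(<u_j, u_j>), so |<v, e_j>|^2 = <v, u_j>^2 / <u_j, u_j>.
Coefficients: <v, e_1> = -3/sqrt(13), <v, e_2> = 111/sqrt(1638), <v, e_3> = 3/sqrt(1575).
Square and sum: Σ |<v, e_j>|^2 = 411/50.
Compute ||v||^2 = v·v = 14.
Deficit = 14 − 411/50 = 289/50 ≥ 0, confirming Bessel's inequality. (The deficit equals ||v − Σ <v,e_j> e_j||^2, the squared distance from v to span{e_j}.)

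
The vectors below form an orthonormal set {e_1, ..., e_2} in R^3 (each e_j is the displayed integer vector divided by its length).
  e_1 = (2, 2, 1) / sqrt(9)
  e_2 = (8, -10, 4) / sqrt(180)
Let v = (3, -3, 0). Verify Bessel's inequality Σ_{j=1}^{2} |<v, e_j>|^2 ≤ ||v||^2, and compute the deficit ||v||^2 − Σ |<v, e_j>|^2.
Σ |<v, e_j>|^2 = 81/5; ||v||^2 = 18; deficit = 9/5

Write each e_j = u_j / sqrt(<u_j, u_j>) where u_j is the displayed integer vector. Then <v, e_j> = <v, u_j> / sqrt(<u_j, u_j>), so |<v, e_j>|^2 = <v, u_j>^2 / <u_j, u_j>.
Coefficients: <v, e_1> = 0/sqrt(9), <v, e_2> = 54/sqrt(180).
Square and sum: Σ |<v, e_j>|^2 = 81/5.
Compute ||v||^2 = v·v = 18.
Deficit = 18 − 81/5 = 9/5 ≥ 0, confirming Bessel's inequality. (The deficit equals ||v − Σ <v,e_j> e_j||^2, the squared distance from v to span{e_j}.)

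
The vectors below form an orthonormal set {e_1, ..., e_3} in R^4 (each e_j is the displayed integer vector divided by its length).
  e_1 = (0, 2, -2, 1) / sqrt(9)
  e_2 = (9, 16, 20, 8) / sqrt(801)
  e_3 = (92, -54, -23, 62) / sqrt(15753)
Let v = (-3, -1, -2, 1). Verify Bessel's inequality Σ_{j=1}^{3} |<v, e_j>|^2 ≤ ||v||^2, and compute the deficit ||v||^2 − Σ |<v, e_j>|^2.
Σ |<v, e_j>|^2 = 522/59; ||v||^2 = 15; deficit = 363/59

Write each e_j = u_j / sqrt(<u_j, u_j>) where u_j is the displayed integer vector. Then <v, e_j> = <v, u_j> / sqrt(<u_j, u_j>), so |<v, e_j>|^2 = <v, u_j>^2 / <u_j, u_j>.
Coefficients: <v, e_1> = 3/sqrt(9), <v, e_2> = -75/sqrt(801), <v, e_3> = -114/sqrt(15753).
Square and sum: Σ |<v, e_j>|^2 = 522/59.
Compute ||v||^2 = v·v = 15.
Deficit = 15 − 522/59 = 363/59 ≥ 0, confirming Bessel's inequality. (The deficit equals ||v − Σ <v,e_j> e_j||^2, the squared distance from v to span{e_j}.)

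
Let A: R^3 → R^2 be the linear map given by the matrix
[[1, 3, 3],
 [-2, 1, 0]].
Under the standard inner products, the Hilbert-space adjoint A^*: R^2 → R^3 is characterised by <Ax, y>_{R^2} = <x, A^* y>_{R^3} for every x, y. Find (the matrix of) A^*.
A^* = A^T =
[[1, -2],
 [3, 1],
 [3, 0]]

For real matrices with standard dot products, the defining identity <Ax, y> = <x, A^* y> gives (Ax)^T y = x^T (A^*) y, i.e. x^T A^T y = x^T (A^*) y. Since this holds for all x, y, we must have A^* = A^T. Therefore
A^* =
[[1, -2],
 [3, 1],
 [3, 0]].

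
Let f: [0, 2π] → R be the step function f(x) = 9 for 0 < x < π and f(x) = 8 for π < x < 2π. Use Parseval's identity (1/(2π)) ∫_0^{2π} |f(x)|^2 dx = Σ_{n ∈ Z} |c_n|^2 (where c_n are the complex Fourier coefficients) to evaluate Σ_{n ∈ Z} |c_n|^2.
Σ |c_n|^2 = 145/2

Parseval equates the L^2 energy of f (normalised by 1/(2π)) with the ℓ^2 sum of its Fourier coefficients: (1/(2π)) ∫_0^{2π} |f|^2 = Σ |c_n|^2.
Compute the left side: (1/(2π)) [∫_0^π 9^2 dx + ∫_π^{2π} 8^2 dx] = (1/(2π)) · (81π + 64π) = (81 + 64)/2 = 145/2.
So Σ_{n ∈ Z} |c_n|^2 = 145/2.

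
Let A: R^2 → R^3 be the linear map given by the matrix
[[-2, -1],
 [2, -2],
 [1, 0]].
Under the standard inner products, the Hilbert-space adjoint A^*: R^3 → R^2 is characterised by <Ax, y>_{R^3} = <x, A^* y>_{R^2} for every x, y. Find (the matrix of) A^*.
A^* = A^T =
[[-2, 2, 1],
 [-1, -2, 0]]

For real matrices with standard dot products, the defining identity <Ax, y> = <x, A^* y> gives (Ax)^T y = x^T (A^*) y, i.e. x^T A^T y = x^T (A^*) y. Since this holds for all x, y, we must have A^* = A^T. Therefore
A^* =
[[-2, 2, 1],
 [-1, -2, 0]].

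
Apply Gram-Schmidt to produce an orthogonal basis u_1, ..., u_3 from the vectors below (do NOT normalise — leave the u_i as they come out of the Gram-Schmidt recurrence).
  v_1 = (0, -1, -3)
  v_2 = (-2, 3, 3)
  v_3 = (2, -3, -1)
Orthogonal basis:
  u_1 = (0, -1, -3)
  u_2 = (-2, 9/5, -3/5)
  u_3 = (-6/19, -6/19, 2/19)

Apply the Gram-Schmidt recurrence
  u_1 = v_1
  u_i = v_i − Σ_{j<i} ((v_i · u_j) / (u_j · u_j)) · u_j.

Step by step this gives:
  u_1 = (0, -1, -3)
  u_2 = (-2, 9/5, -3/5)
  u_3 = (-6/19, -6/19, 2/19)

Orthogonality check:
  u_2 · u_1 = 0 (should be 0)
  u_3 · u_1 = 0 (should be 0)
  u_3 · u_2 = 0 (should be 0)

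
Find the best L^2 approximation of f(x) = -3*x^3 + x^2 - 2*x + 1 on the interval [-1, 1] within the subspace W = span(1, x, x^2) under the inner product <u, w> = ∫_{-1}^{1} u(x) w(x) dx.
g(x) = x^2 - 19*x/5 + 1

The best approximation g ∈ W is the orthogonal projection of f onto W. Writing g = a_0 + a_1 x + a_2 x^2, the coefficients solve the normal equations G · a = b where
  G_{ij} = <φ_i, φ_j> and b_i = <f, φ_i>, with φ_0 = 1, φ_1 = x, φ_2 = x^2.
G =
  [2, 0, 2/3]
  [0, 2/3, 0]
  [2/3, 0, 2/5],
b = (8/3, -38/15, 16/15).
Solving gives a_0 = 1, a_1 = -19/5, a_2 = 1, so
  g(x) = x^2 - 19*x/5 + 1.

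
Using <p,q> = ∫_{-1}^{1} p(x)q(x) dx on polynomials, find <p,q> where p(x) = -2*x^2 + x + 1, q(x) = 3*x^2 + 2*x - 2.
<p,q> = -2/5

Expand the product: p(x)·q(x) = -6*x^4 - x^3 + 9*x^2 - 2.
∫_{-1}^{1} of each monomial x^k gives [2/(k+1) if k even, 0 if k odd]. Integrating term-by-term (or equivalently evaluating the antiderivative F(x) = -6*x^5/5 - x^4/4 + 3*x^3 - 2*x at the endpoints):
  F(1) − F(−1) = -9/20 − (-1/20) = -2/5.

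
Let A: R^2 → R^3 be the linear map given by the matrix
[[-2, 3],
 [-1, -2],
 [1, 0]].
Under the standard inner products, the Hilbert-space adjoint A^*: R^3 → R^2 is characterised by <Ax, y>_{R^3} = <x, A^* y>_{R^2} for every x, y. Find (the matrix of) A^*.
A^* = A^T =
[[-2, -1, 1],
 [3, -2, 0]]

For real matrices with standard dot products, the defining identity <Ax, y> = <x, A^* y> gives (Ax)^T y = x^T (A^*) y, i.e. x^T A^T y = x^T (A^*) y. Since this holds for all x, y, we must have A^* = A^T. Therefore
A^* =
[[-2, -1, 1],
 [3, -2, 0]].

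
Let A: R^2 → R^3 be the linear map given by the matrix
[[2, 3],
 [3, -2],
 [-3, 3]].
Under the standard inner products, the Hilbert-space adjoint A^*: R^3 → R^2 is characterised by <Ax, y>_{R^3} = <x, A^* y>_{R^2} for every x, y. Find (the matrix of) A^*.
A^* = A^T =
[[2, 3, -3],
 [3, -2, 3]]

For real matrices with standard dot products, the defining identity <Ax, y> = <x, A^* y> gives (Ax)^T y = x^T (A^*) y, i.e. x^T A^T y = x^T (A^*) y. Since this holds for all x, y, we must have A^* = A^T. Therefore
A^* =
[[2, 3, -3],
 [3, -2, 3]].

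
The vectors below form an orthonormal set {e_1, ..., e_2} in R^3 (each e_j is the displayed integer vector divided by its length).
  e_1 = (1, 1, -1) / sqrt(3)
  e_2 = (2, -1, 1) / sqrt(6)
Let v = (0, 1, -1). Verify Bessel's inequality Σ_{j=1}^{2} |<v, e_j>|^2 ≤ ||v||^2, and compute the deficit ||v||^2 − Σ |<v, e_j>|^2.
Σ |<v, e_j>|^2 = 2; ||v||^2 = 2; deficit = 0

Write each e_j = u_j / sqrt(<u_j, u_j>) where u_j is the displayed integer vector. Then <v, e_j> = <v, u_j> / sqrt(<u_j, u_j>), so |<v, e_j>|^2 = <v, u_j>^2 / <u_j, u_j>.
Coefficients: <v, e_1> = 2/sqrt(3), <v, e_2> = -2/sqrt(6).
Square and sum: Σ |<v, e_j>|^2 = 2.
Compute ||v||^2 = v·v = 2.
Deficit = 2 − 2 = 0 ≥ 0, confirming Bessel's inequality. (The deficit equals ||v − Σ <v,e_j> e_j||^2, the squared distance from v to span{e_j}.)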